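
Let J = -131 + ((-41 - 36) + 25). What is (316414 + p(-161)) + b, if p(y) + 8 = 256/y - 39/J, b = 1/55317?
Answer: 171892588082372/543268257 ≈ 3.1640e+5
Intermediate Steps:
b = 1/55317 ≈ 1.8078e-5
J = -183 (J = -131 + (-77 + 25) = -131 - 52 = -183)
p(y) = -475/61 + 256/y (p(y) = -8 + (256/y - 39/(-183)) = -8 + (256/y - 39*(-1/183)) = -8 + (256/y + 13/61) = -8 + (13/61 + 256/y) = -475/61 + 256/y)
(316414 + p(-161)) + b = (316414 + (-475/61 + 256/(-161))) + 1/55317 = (316414 + (-475/61 + 256*(-1/161))) + 1/55317 = (316414 + (-475/61 - 256/161)) + 1/55317 = (316414 - 92091/9821) + 1/55317 = 3107409803/9821 + 1/55317 = 171892588082372/543268257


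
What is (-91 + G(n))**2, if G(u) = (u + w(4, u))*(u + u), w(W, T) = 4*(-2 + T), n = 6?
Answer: 29929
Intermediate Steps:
w(W, T) = -8 + 4*T
G(u) = 2*u*(-8 + 5*u) (G(u) = (u + (-8 + 4*u))*(u + u) = (-8 + 5*u)*(2*u) = 2*u*(-8 + 5*u))
(-91 + G(n))**2 = (-91 + 2*6*(-8 + 5*6))**2 = (-91 + 2*6*(-8 + 30))**2 = (-91 + 2*6*22)**2 = (-91 + 264)**2 = 173**2 = 29929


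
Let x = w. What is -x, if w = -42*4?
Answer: 168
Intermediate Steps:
w = -168
x = -168
-x = -1*(-168) = 168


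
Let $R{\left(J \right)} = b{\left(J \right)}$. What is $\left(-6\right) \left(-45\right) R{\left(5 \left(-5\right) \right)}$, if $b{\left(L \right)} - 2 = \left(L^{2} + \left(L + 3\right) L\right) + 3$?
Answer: $318600$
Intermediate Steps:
$b{\left(L \right)} = 5 + L^{2} + L \left(3 + L\right)$ ($b{\left(L \right)} = 2 + \left(\left(L^{2} + \left(L + 3\right) L\right) + 3\right) = 2 + \left(\left(L^{2} + \left(3 + L\right) L\right) + 3\right) = 2 + \left(\left(L^{2} + L \left(3 + L\right)\right) + 3\right) = 2 + \left(3 + L^{2} + L \left(3 + L\right)\right) = 5 + L^{2} + L \left(3 + L\right)$)
$R{\left(J \right)} = 5 + 2 J^{2} + 3 J$
$\left(-6\right) \left(-45\right) R{\left(5 \left(-5\right) \right)} = \left(-6\right) \left(-45\right) \left(5 + 2 \left(5 \left(-5\right)\right)^{2} + 3 \cdot 5 \left(-5\right)\right) = 270 \left(5 + 2 \left(-25\right)^{2} + 3 \left(-25\right)\right) = 270 \left(5 + 2 \cdot 625 - 75\right) = 270 \left(5 + 1250 - 75\right) = 270 \cdot 1180 = 318600$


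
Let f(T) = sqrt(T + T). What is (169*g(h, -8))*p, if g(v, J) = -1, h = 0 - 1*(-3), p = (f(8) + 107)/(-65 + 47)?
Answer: 6253/6 ≈ 1042.2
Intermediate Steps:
f(T) = sqrt(2)*sqrt(T) (f(T) = sqrt(2*T) = sqrt(2)*sqrt(T))
p = -37/6 (p = (sqrt(2)*sqrt(8) + 107)/(-65 + 47) = (sqrt(2)*(2*sqrt(2)) + 107)/(-18) = (4 + 107)*(-1/18) = 111*(-1/18) = -37/6 ≈ -6.1667)
h = 3 (h = 0 + 3 = 3)
(169*g(h, -8))*p = (169*(-1))*(-37/6) = -169*(-37/6) = 6253/6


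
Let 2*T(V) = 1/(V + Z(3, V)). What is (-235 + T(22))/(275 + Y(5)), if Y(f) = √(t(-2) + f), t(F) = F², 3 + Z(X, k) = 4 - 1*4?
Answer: -8929/10564 ≈ -0.84523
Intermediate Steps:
Z(X, k) = -3 (Z(X, k) = -3 + (4 - 1*4) = -3 + (4 - 4) = -3 + 0 = -3)
T(V) = 1/(2*(-3 + V)) (T(V) = 1/(2*(V - 3)) = 1/(2*(-3 + V)))
Y(f) = √(4 + f) (Y(f) = √((-2)² + f) = √(4 + f))
(-235 + T(22))/(275 + Y(5)) = (-235 + 1/(2*(-3 + 22)))/(275 + √(4 + 5)) = (-235 + (½)/19)/(275 + √9) = (-235 + (½)*(1/19))/(275 + 3) = (-235 + 1/38)/278 = -8929/38*1/278 = -8929/10564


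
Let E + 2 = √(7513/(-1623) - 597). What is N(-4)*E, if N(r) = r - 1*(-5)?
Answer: -2 + 2*I*√396192153/1623 ≈ -2.0 + 24.528*I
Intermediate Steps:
E = -2 + 2*I*√396192153/1623 (E = -2 + √(7513/(-1623) - 597) = -2 + √(7513*(-1/1623) - 597) = -2 + √(-7513/1623 - 597) = -2 + √(-976444/1623) = -2 + 2*I*√396192153/1623 ≈ -2.0 + 24.528*I)
N(r) = 5 + r (N(r) = r + 5 = 5 + r)
N(-4)*E = (5 - 4)*(-2 + 2*I*√396192153/1623) = 1*(-2 + 2*I*√396192153/1623) = -2 + 2*I*√396192153/1623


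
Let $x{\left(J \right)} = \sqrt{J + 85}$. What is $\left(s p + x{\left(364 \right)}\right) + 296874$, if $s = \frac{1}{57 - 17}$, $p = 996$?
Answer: $\frac{2968989}{10} + \sqrt{449} \approx 2.9692 \cdot 10^{5}$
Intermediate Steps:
$s = \frac{1}{40} \approx 0.025$
$x{\left(J \right)} = \sqrt{85 + J}$
$\left(s p + x{\left(364 \right)}\right) + 296874 = \left(\frac{1}{40} \cdot 996 + \sqrt{85 + 364}\right) + 296874 = \left(\frac{249}{10} + \sqrt{449}\right) + 296874 = \frac{2968989}{10} + \sqrt{449}$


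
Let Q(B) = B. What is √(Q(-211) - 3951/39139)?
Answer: 2*I*√80844344230/39139 ≈ 14.529*I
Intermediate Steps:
√(Q(-211) - 3951/39139) = √(-211 - 3951/39139) = √(-8262280/39139) = 2*I*√80844344230/39139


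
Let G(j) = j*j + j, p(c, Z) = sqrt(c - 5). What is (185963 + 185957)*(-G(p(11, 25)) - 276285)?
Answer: -102758148720 - 371920*sqrt(6) ≈ -1.0276e+11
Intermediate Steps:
p(c, Z) = sqrt(-5 + c)
G(j) = j + j**2 (G(j) = j**2 + j = j + j**2)
(185963 + 185957)*(-G(p(11, 25)) - 276285) = (185963 + 185957)*(-sqrt(-5 + 11)*(1 + sqrt(-5 + 11)) - 276285) = 371920*(-sqrt(6)*(1 + sqrt(6)) - 276285) = 371920*(-276285 - sqrt(6)*(1 + sqrt(6))) = -102755917200 - 371920*sqrt(6)*(1 + sqrt(6))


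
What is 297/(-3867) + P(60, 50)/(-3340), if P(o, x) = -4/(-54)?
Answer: -4465199/58121010 ≈ -0.076826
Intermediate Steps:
P(o, x) = 2/27 (P(o, x) = -4*(-1/54) = 2/27)
297/(-3867) + P(60, 50)/(-3340) = 297/(-3867) + (2/27)/(-3340) = 297*(-1/3867) + (2/27)*(-1/3340) = -99/1289 - 1/45090 = -4465199/58121010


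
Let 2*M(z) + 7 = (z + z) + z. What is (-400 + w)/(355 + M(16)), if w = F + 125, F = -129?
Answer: -808/751 ≈ -1.0759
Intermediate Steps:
w = -4 (w = -129 + 125 = -4)
M(z) = -7/2 + 3*z/2 (M(z) = -7/2 + ((z + z) + z)/2 = -7/2 + (2*z + z)/2 = -7/2 + (3*z)/2 = -7/2 + 3*z/2)
(-400 + w)/(355 + M(16)) = (-400 - 4)/(355 + (-7/2 + (3/2)*16)) = -404/(355 + (-7/2 + 24)) = -404/(355 + 41/2) = -404/751/2 = -404*2/751 = -808/751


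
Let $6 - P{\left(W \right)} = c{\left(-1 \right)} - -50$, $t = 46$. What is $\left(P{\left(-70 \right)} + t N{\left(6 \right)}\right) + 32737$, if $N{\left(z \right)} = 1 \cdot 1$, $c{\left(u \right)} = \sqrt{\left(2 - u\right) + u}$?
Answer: $32739 - \sqrt{2} \approx 32738.0$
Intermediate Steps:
$c{\left(u \right)} = \sqrt{2}$
$N{\left(z \right)} = 1$
$P{\left(W \right)} = -44 - \sqrt{2}$ ($P{\left(W \right)} = 6 - \left(\sqrt{2} - -50\right) = 6 - \left(\sqrt{2} + 50\right) = 6 - \left(50 + \sqrt{2}\right) = -44 - \sqrt{2}$)
$\left(P{\left(-70 \right)} + t N{\left(6 \right)}\right) + 32737 = \left(\left(-44 - \sqrt{2}\right) + 46 \cdot 1\right) + 32737 = \left(\left(-44 - \sqrt{2}\right) + 46\right) + 32737 = \left(2 - \sqrt{2}\right) + 32737 = 32739 - \sqrt{2}$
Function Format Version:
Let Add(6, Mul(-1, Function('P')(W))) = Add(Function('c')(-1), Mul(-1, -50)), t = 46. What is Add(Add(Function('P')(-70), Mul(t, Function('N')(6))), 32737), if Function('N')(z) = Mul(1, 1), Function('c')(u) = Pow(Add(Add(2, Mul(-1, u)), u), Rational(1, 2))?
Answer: Add(32739, Mul(-1, Pow(2, Rational(1, 2)))) ≈ 32738.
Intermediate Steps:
Function('c')(u) = Pow(2, Rational(1, 2))
Function('N')(z) = 1
Function('P')(W) = Add(-44, Mul(-1, Pow(2, Rational(1, 2)))) (Function('P')(W) = Add(6, Mul(-1, Add(Pow(2, Rational(1, 2)), Mul(-1, -50)))) = Add(6, Mul(-1, Add(Pow(2, Rational(1, 2)), 50))) = Add(6, Mul(-1, Add(50, Pow(2, Rational(1, 2))))) = Add(6, Add(-50, Mul(-1, Pow(2, Rational(1, 2))))) = Add(-44, Mul(-1, Pow(2, Rational(1, 2)))))
Add(Add(Function('P')(-70), Mul(t, Function('N')(6))), 32737) = Add(Add(Add(-44, Mul(-1, Pow(2, Rational(1, 2)))), Mul(46, 1)), 32737) = Add(Add(Add(-44, Mul(-1, Pow(2, Rational(1, 2)))), 46), 32737) = Add(Add(2, Mul(-1, Pow(2, Rational(1, 2)))), 32737) = Add(32739, Mul(-1, Pow(2, Rational(1, 2))))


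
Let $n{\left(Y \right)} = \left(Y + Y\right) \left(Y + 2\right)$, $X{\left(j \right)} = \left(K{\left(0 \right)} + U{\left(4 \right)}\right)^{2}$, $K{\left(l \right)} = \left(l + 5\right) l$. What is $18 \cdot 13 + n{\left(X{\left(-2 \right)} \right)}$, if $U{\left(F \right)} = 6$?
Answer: $2970$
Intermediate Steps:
$K{\left(l \right)} = l \left(5 + l\right)$ ($K{\left(l \right)} = \left(5 + l\right) l = l \left(5 + l\right)$)
$X{\left(j \right)} = 36$ ($X{\left(j \right)} = \left(0 \left(5 + 0\right) + 6\right)^{2} = \left(0 \cdot 5 + 6\right)^{2} = \left(0 + 6\right)^{2} = 6^{2} = 36$)
$n{\left(Y \right)} = 2 Y \left(2 + Y\right)$
$18 \cdot 13 + n{\left(X{\left(-2 \right)} \right)} = 18 \cdot 13 + 2 \cdot 36 \left(2 + 36\right) = 234 + 2 \cdot 36 \cdot 38 = 234 + 2736 = 2970$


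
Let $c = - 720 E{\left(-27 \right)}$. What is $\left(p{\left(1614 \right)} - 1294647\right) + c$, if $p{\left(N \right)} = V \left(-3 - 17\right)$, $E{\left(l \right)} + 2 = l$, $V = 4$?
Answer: $-1273847$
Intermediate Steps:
$E{\left(l \right)} = -2 + l$
$c = 20880$ ($c = - 720 \left(-2 - 27\right) = \left(-720\right) \left(-29\right) = 20880$)
$p{\left(N \right)} = -80$ ($p{\left(N \right)} = 4 \left(-3 - 17\right) = 4 \left(-20\right) = -80$)
$\left(p{\left(1614 \right)} - 1294647\right) + c = \left(-80 - 1294647\right) + 20880 = -1294727 + 20880 = -1273847$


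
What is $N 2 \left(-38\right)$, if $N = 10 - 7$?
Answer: $-228$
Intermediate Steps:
$N = 3$ ($N = 10 - 7 = 3$)
$N 2 \left(-38\right) = 3 \cdot 2 \left(-38\right) = 6 \left(-38\right) = -228$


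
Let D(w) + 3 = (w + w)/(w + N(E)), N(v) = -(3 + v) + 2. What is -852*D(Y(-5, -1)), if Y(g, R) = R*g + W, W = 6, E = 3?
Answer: -852/7 ≈ -121.71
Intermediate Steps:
N(v) = -1 - v (N(v) = (-3 - v) + 2 = -1 - v)
Y(g, R) = 6 + R*g (Y(g, R) = R*g + 6 = 6 + R*g)
D(w) = -3 + 2*w/(-4 + w) (D(w) = -3 + (w + w)/(w + (-1 - 1*3)) = -3 + (2*w)/(w + (-1 - 3)) = -3 + (2*w)/(w - 4) = -3 + (2*w)/(-4 + w) = -3 + 2*w/(-4 + w))
-852*D(Y(-5, -1)) = -852*(12 - (6 - 1*(-5)))/(-4 + (6 - 1*(-5))) = -852*(12 - (6 + 5))/(-4 + (6 + 5)) = -852*(12 - 1*11)/(-4 + 11) = -852*(12 - 11)/7 = -852/7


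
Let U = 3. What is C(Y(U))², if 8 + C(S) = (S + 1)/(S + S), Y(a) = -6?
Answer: 8281/144 ≈ 57.507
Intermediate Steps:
C(S) = -8 + (1 + S)/(2*S) (C(S) = -8 + (S + 1)/(S + S) = -8 + (1 + S)/((2*S)) = -8 + (1 + S)*(1/(2*S)) = -8 + (1 + S)/(2*S))
C(Y(U))² = ((½)*(1 - 15*(-6))/(-6))² = ((½)*(-⅙)*(1 + 90))² = ((½)*(-⅙)*91)² = (-91/12)² = 8281/144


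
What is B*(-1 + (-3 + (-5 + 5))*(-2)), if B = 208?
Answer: 1040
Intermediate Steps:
B*(-1 + (-3 + (-5 + 5))*(-2)) = 208*(-1 + (-3 + (-5 + 5))*(-2)) = 208*(-1 + (-3 + 0)*(-2)) = 208*(-1 - 3*(-2)) = 208*(-1 + 6) = 208*5 = 1040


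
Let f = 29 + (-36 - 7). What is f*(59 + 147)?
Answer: -2884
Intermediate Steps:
f = -14 (f = 29 - 43 = -14)
f*(59 + 147) = -14*(59 + 147) = -14*206 = -2884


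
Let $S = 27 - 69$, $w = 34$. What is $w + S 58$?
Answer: $-2402$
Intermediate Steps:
$S = -42$
$w + S 58 = 34 - 2436 = -2402$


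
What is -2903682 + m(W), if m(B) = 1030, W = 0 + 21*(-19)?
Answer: -2902652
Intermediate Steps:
W = -399 (W = 0 - 399 = -399)
-2903682 + m(W) = -2903682 + 1030 = -2902652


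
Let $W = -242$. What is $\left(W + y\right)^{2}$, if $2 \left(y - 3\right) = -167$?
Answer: $\frac{416025}{4} \approx 1.0401 \cdot 10^{5}$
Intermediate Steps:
$y = - \frac{161}{2}$ ($y = 3 + \frac{1}{2} \left(-167\right) = 3 - \frac{167}{2} = - \frac{161}{2} \approx -80.5$)
$\left(W + y\right)^{2} = \left(-242 - \frac{161}{2}\right)^{2} = \left(- \frac{645}{2}\right)^{2} = \frac{416025}{4}$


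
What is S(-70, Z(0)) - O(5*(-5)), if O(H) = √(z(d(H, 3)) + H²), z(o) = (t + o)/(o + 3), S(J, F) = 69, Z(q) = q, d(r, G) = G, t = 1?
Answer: 69 - √5631/3 ≈ 43.987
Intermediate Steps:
z(o) = (1 + o)/(3 + o) (z(o) = (1 + o)/(o + 3) = (1 + o)/(3 + o))
O(H) = √(⅔ + H²) (O(H) = √((1 + 3)/(3 + 3) + H²) = √(4/6 + H²) = √((⅙)*4 + H²) = √(⅔ + H²))
S(-70, Z(0)) - O(5*(-5)) = 69 - √(6 + 9*(5*(-5))²)/3 = 69 - √(6 + 9*(-25)²)/3 = 69 - √(6 + 9*625)/3 = 69 - √(6 + 5625)/3 = 69 - √5631/3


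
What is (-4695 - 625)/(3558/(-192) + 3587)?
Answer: -24320/16313 ≈ -1.4908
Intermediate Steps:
(-4695 - 625)/(3558/(-192) + 3587) = -5320/(3558*(-1/192) + 3587) = -5320/(-593/32 + 3587) = -5320/114191/32 = -5320*32/114191 = -24320/16313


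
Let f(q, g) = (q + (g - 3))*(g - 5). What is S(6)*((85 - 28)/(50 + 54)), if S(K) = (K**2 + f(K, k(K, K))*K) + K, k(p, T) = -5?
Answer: 4617/52 ≈ 88.788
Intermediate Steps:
f(q, g) = (-5 + g)*(-3 + g + q) (f(q, g) = (q + (-3 + g))*(-5 + g) = (-3 + g + q)*(-5 + g) = (-5 + g)*(-3 + g + q))
S(K) = K + K**2 + K*(80 - 10*K) (S(K) = (K**2 + (15 + (-5)**2 - 8*(-5) - 5*K - 5*K)*K) + K = (K**2 + (15 + 25 + 40 - 5*K - 5*K)*K) + K = (K**2 + (80 - 10*K)*K) + K = (K**2 + K*(80 - 10*K)) + K = K + K**2 + K*(80 - 10*K))
S(6)*((85 - 28)/(50 + 54)) = (9*6*(9 - 1*6))*((85 - 28)/(50 + 54)) = (9*6*(9 - 6))*(57/104) = (9*6*3)*(57*(1/104)) = 162*(57/104) = 4617/52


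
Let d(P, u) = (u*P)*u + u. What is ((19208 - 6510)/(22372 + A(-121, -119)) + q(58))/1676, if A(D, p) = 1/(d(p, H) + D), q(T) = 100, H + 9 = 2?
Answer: 6703571041/111717757986 ≈ 0.060005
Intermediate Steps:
H = -7 (H = -9 + 2 = -7)
d(P, u) = u + P*u**2 (d(P, u) = (P*u)*u + u = P*u**2 + u = u + P*u**2)
A(D, p) = 1/(-7 + D + 49*p) (A(D, p) = 1/(-7*(1 + p*(-7)) + D) = 1/(-7*(1 - 7*p) + D) = 1/((-7 + 49*p) + D) = 1/(-7 + D + 49*p))
((19208 - 6510)/(22372 + A(-121, -119)) + q(58))/1676 = ((19208 - 6510)/(22372 + 1/(-7 - 121 + 49*(-119))) + 100)/1676 = (12698/(22372 + 1/(-7 - 121 - 5831)) + 100)*(1/1676) = (12698/(22372 + 1/(-5959)) + 100)*(1/1676) = (12698/(22372 - 1/5959) + 100)*(1/1676) = (12698/(133314747/5959) + 100)*(1/1676) = (12698*(5959/133314747) + 100)*(1/1676) = (75667382/133314747 + 100)*(1/1676) = (13407142082/133314747)*(1/1676) = 6703571041/111717757986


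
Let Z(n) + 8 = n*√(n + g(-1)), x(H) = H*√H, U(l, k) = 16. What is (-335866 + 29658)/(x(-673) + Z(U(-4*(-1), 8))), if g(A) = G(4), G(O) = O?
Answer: 306208/(8 - 32*√5 + 673*I*√673) ≈ -0.063842 - 17.538*I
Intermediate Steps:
g(A) = 4
x(H) = H^(3/2)
Z(n) = -8 + n*√(4 + n) (Z(n) = -8 + n*√(n + 4) = -8 + n*√(4 + n))
(-335866 + 29658)/(x(-673) + Z(U(-4*(-1), 8))) = (-335866 + 29658)/((-673)^(3/2) + (-8 + 16*√(4 + 16))) = -306208/(-673*I*√673 + (-8 + 16*√20)) = -306208/(-673*I*√673 + (-8 + 16*(2*√5))) = -306208/(-673*I*√673 + (-8 + 32*√5)) = -306208/(-8 + 32*√5 - 673*I*√673)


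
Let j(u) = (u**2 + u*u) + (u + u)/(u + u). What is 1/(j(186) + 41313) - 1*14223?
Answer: -1571726837/110506 ≈ -14223.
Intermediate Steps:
j(u) = 1 + 2*u**2 (j(u) = (u**2 + u**2) + (2*u)/((2*u)) = 2*u**2 + (2*u)*(1/(2*u)) = 2*u**2 + 1 = 1 + 2*u**2)
1/(j(186) + 41313) - 1*14223 = 1/((1 + 2*186**2) + 41313) - 1*14223 = 1/((1 + 2*34596) + 41313) - 14223 = 1/((1 + 69192) + 41313) - 14223 = 1/(69193 + 41313) - 14223 = 1/110506 - 14223 = -1571726837/110506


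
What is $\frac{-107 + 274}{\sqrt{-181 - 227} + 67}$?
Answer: $\frac{11189}{4897} - \frac{334 i \sqrt{102}}{4897} \approx 2.2849 - 0.68884 i$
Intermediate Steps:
$\frac{-107 + 274}{\sqrt{-181 - 227} + 67} = \frac{167}{\sqrt{-408} + 67} = \frac{167}{2 i \sqrt{102} + 67} = \frac{167}{67 + 2 i \sqrt{102}}$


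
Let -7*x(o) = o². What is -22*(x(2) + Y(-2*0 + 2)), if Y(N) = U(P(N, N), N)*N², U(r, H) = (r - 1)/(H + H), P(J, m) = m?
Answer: -66/7 ≈ -9.4286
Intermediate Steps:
U(r, H) = (-1 + r)/(2*H) (U(r, H) = (-1 + r)/((2*H)) = (-1 + r)*(1/(2*H)) = (-1 + r)/(2*H))
x(o) = -o²/7
Y(N) = N*(-1 + N)/2 (Y(N) = ((-1 + N)/(2*N))*N² = N*(-1 + N)/2)
-22*(x(2) + Y(-2*0 + 2)) = -22*(-⅐*2² + (-2*0 + 2)*(-1 + (-2*0 + 2))/2) = -22*(-⅐*4 + (0 + 2)*(-1 + (0 + 2))/2) = -22*(-4/7 + (½)*2*(-1 + 2)) = -22*(-4/7 + (½)*2*1) = -22*(-4/7 + 1) = -22*3/7 = -66/7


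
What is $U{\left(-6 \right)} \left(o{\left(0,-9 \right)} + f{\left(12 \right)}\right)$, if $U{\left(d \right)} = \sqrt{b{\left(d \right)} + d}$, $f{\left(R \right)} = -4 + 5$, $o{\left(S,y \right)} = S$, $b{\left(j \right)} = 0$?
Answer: $i \sqrt{6} \approx 2.4495 i$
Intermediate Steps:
$f{\left(R \right)} = 1$
$U{\left(d \right)} = \sqrt{d}$ ($U{\left(d \right)} = \sqrt{0 + d} = \sqrt{d}$)
$U{\left(-6 \right)} \left(o{\left(0,-9 \right)} + f{\left(12 \right)}\right) = \sqrt{-6} \left(0 + 1\right) = i \sqrt{6} \cdot 1 = i \sqrt{6}$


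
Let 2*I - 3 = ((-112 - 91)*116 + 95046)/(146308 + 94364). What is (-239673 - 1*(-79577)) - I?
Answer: -38531021269/240672 ≈ -1.6010e+5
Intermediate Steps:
I = 396757/240672 (I = 3/2 + (((-112 - 91)*116 + 95046)/(146308 + 94364))/2 = 3/2 + ((-203*116 + 95046)/240672)/2 = 3/2 + ((-23548 + 95046)*(1/240672))/2 = 3/2 + (71498*(1/240672))/2 = 3/2 + (½)*(35749/120336) = 3/2 + 35749/240672 = 396757/240672 ≈ 1.6485)
(-239673 - 1*(-79577)) - I = (-239673 - 1*(-79577)) - 1*396757/240672 = (-239673 + 79577) - 396757/240672 = -160096 - 396757/240672 = -38531021269/240672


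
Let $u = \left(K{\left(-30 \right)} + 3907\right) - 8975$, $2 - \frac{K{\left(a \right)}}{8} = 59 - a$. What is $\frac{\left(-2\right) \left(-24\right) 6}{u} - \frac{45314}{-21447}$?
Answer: $\frac{63753290}{30905127} \approx 2.0629$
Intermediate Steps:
$K{\left(a \right)} = -456 + 8 a$ ($K{\left(a \right)} = 16 - 8 \left(59 - a\right) = 16 + \left(-472 + 8 a\right) = -456 + 8 a$)
$u = -5764$ ($u = \left(\left(-456 + 8 \left(-30\right)\right) + 3907\right) - 8975 = \left(\left(-456 - 240\right) + 3907\right) - 8975 = \left(-696 + 3907\right) - 8975 = 3211 - 8975 = -5764$)
$\frac{\left(-2\right) \left(-24\right) 6}{u} - \frac{45314}{-21447} = \frac{\left(-2\right) \left(-24\right) 6}{-5764} - \frac{45314}{-21447} = 48 \cdot 6 \left(- \frac{1}{5764}\right) - - \frac{45314}{21447} = 288 \left(- \frac{1}{5764}\right) + \frac{45314}{21447} = - \frac{72}{1441} + \frac{45314}{21447} = \frac{63753290}{30905127}$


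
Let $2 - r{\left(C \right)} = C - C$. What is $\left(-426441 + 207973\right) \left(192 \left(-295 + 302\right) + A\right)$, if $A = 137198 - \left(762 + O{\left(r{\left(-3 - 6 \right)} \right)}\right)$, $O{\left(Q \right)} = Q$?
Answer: $-30100084104$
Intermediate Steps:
$r{\left(C \right)} = 2$ ($r{\left(C \right)} = 2 - \left(C - C\right) = 2 - 0 = 2 + 0 = 2$)
$A = 136434$ ($A = 137198 + \left(\left(60675 - 61437\right) - 2\right) = 137198 - 764 = 136434$)
$\left(-426441 + 207973\right) \left(192 \left(-295 + 302\right) + A\right) = \left(-426441 + 207973\right) \left(192 \left(-295 + 302\right) + 136434\right) = - 218468 \left(192 \cdot 7 + 136434\right) = - 218468 \left(1344 + 136434\right) = \left(-218468\right) 137778 = -30100084104$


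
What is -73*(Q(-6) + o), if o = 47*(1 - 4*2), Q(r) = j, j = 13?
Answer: 23068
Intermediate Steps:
Q(r) = 13
o = -329 (o = 47*(1 - 8) = 47*(-7) = -329)
-73*(Q(-6) + o) = -73*(13 - 329) = -73*(-316) = 23068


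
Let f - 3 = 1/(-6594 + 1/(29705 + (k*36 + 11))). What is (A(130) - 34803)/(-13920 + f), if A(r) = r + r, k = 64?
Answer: 7293404840297/2938433728063 ≈ 2.4821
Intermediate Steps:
A(r) = 2*r
f = 633387617/211139879 (f = 3 + 1/(-6594 + 1/(29705 + (64*36 + 11))) = 3 + 1/(-6594 + 1/(29705 + (2304 + 11))) = 3 + 1/(-6594 + 1/(29705 + 2315)) = 3 + 1/(-6594 + 1/32020) = 3 + 1/(-211139879/32020) = 3 - 32020/211139879 = 633387617/211139879 ≈ 2.9998)
(A(130) - 34803)/(-13920 + f) = (2*130 - 34803)/(-13920 + 633387617/211139879) = (260 - 34803)/(-2938433728063/211139879) = -34543*(-211139879/2938433728063) = 7293404840297/2938433728063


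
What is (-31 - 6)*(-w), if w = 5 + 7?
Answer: 444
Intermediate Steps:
w = 12
(-31 - 6)*(-w) = (-31 - 6)*(-1*12) = -37*(-12) = 444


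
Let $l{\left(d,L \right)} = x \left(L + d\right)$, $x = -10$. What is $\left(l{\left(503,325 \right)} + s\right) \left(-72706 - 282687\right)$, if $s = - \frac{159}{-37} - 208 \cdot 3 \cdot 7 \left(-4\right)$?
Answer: $- \frac{120927088359}{37} \approx -3.2683 \cdot 10^{9}$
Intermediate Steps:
$l{\left(d,L \right)} = - 10 L - 10 d$ ($l{\left(d,L \right)} = - 10 \left(L + d\right) = - 10 L - 10 d$)
$s = \frac{646623}{37}$ ($s = \left(-159\right) \left(- \frac{1}{37}\right) - 208 \cdot 21 \left(-4\right) = \frac{159}{37} - -17472 = \frac{159}{37} + 17472 = \frac{646623}{37} \approx 17476.0$)
$\left(l{\left(503,325 \right)} + s\right) \left(-72706 - 282687\right) = \left(\left(\left(-10\right) 325 - 5030\right) + \frac{646623}{37}\right) \left(-72706 - 282687\right) = \left(\left(-3250 - 5030\right) + \frac{646623}{37}\right) \left(-355393\right) = \left(-8280 + \frac{646623}{37}\right) \left(-355393\right) = \frac{340263}{37} \left(-355393\right) = - \frac{120927088359}{37}$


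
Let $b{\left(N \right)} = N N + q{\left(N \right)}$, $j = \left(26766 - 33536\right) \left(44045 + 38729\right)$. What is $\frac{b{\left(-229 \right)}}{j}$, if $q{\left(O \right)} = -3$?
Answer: $- \frac{26219}{280189990} \approx -9.3576 \cdot 10^{-5}$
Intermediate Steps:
$j = -560379980$ ($j = \left(-6770\right) 82774 = -560379980$)
$b{\left(N \right)} = -3 + N^{2}$ ($b{\left(N \right)} = N N - 3 = N^{2} - 3 = -3 + N^{2}$)
$\frac{b{\left(-229 \right)}}{j} = \frac{-3 + \left(-229\right)^{2}}{-560379980} = \left(-3 + 52441\right) \left(- \frac{1}{560379980}\right) = 52438 \left(- \frac{1}{560379980}\right) = - \frac{26219}{280189990}$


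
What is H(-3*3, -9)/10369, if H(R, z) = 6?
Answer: 6/10369 ≈ 0.00057865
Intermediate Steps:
H(-3*3, -9)/10369 = 6/10369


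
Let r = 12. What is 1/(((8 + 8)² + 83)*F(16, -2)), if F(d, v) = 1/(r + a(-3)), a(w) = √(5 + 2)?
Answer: 4/113 + √7/339 ≈ 0.043203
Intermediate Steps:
a(w) = √7
F(d, v) = 1/(12 + √7)
1/(((8 + 8)² + 83)*F(16, -2)) = 1/(((8 + 8)² + 83)*(12/137 - √7/137)) = 1/((16² + 83)*(12/137 - √7/137)) = 1/((256 + 83)*(12/137 - √7/137)) = 1/(339*(12/137 - √7/137)) = 1/(4068/137 - 339*√7/137)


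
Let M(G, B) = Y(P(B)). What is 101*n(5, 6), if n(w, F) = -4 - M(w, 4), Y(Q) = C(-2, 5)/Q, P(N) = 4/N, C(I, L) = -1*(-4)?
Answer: -808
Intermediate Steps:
C(I, L) = 4
Y(Q) = 4/Q
M(G, B) = B (M(G, B) = 4/((4/B)) = 4*(B/4) = B)
n(w, F) = -8 (n(w, F) = -4 - 1*4 = -4 - 4 = -8)
101*n(5, 6) = 101*(-8) = -808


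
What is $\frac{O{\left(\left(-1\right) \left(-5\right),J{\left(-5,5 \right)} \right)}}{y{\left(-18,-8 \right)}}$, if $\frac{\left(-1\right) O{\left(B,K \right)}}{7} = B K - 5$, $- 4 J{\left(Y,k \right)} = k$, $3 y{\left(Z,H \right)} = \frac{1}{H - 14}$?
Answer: $- \frac{10395}{2} \approx -5197.5$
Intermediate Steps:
$y{\left(Z,H \right)} = \frac{1}{3 \left(-14 + H\right)}$ ($y{\left(Z,H \right)} = \frac{1}{3 \left(H - 14\right)} = \frac{1}{3 \left(-14 + H\right)}$)
$J{\left(Y,k \right)} = - \frac{k}{4}$
$O{\left(B,K \right)} = 35 - 7 B K$ ($O{\left(B,K \right)} = - 7 \left(B K - 5\right) = - 7 \left(-5 + B K\right) = 35 - 7 B K$)
$\frac{O{\left(\left(-1\right) \left(-5\right),J{\left(-5,5 \right)} \right)}}{y{\left(-18,-8 \right)}} = \frac{35 - 7 \left(\left(-1\right) \left(-5\right)\right) \left(\left(- \frac{1}{4}\right) 5\right)}{\frac{1}{3} \frac{1}{-14 - 8}} = \frac{35 - 35 \left(- \frac{5}{4}\right)}{\frac{1}{3} \frac{1}{-22}} = \frac{35 + \frac{175}{4}}{\frac{1}{3} \left(- \frac{1}{22}\right)} = \frac{315}{4 \left(- \frac{1}{66}\right)} = \frac{315}{4} \left(-66\right) = - \frac{10395}{2}$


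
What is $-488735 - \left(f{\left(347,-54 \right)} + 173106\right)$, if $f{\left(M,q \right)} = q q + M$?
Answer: $-665104$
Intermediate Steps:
$f{\left(M,q \right)} = M + q^{2}$ ($f{\left(M,q \right)} = q^{2} + M = M + q^{2}$)
$-488735 - \left(f{\left(347,-54 \right)} + 173106\right) = -488735 - \left(\left(347 + \left(-54\right)^{2}\right) + 173106\right) = -488735 - \left(\left(347 + 2916\right) + 173106\right) = -488735 - \left(3263 + 173106\right) = -488735 - 176369 = -665104$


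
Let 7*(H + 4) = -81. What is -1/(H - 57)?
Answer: 7/508 ≈ 0.013780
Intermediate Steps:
H = -109/7 (H = -4 + (1/7)*(-81) = -4 - 81/7 = -109/7 ≈ -15.571)
-1/(H - 57) = -1/(-109/7 - 57) = -1/(-508/7) = -7/508*(-1) = 7/508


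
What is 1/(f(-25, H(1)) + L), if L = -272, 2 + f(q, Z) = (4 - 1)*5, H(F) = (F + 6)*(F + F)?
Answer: -1/259 ≈ -0.0038610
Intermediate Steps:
H(F) = 2*F*(6 + F) (H(F) = (6 + F)*(2*F) = 2*F*(6 + F))
f(q, Z) = 13 (f(q, Z) = -2 + (4 - 1)*5 = -2 + 3*5 = -2 + 15 = 13)
1/(f(-25, H(1)) + L) = 1/(13 - 272) = 1/(-259) = -1/259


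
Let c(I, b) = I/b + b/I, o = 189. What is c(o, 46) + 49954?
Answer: 434337913/8694 ≈ 49958.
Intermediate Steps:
c(o, 46) + 49954 = (189/46 + 46/189) + 49954 = 37837/8694 + 49954 = 434337913/8694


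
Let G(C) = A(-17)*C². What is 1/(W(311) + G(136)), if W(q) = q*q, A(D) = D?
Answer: -1/217711 ≈ -4.5932e-6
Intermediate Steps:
W(q) = q²
G(C) = -17*C²
1/(W(311) + G(136)) = 1/(311² - 17*136²) = 1/(96721 - 17*18496) = 1/(96721 - 314432) = 1/(-217711) = -1/217711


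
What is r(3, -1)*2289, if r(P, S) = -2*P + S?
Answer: -16023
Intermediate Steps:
r(P, S) = S - 2*P
r(3, -1)*2289 = (-1 - 2*3)*2289 = (-1 - 6)*2289 = -7*2289 = -16023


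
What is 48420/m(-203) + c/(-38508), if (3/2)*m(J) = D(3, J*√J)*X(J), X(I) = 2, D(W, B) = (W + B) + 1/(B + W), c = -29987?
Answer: (-246658505519*I + 283915382226*√203)/(38508*(-8365417*I + 1218*√203)) ≈ 0.79174 + 12.556*I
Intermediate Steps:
D(W, B) = B + W + 1/(B + W) (D(W, B) = (B + W) + 1/(B + W) = B + W + 1/(B + W))
m(J) = 4*(10 + J³ + 6*J^(3/2))/(3*(3 + J^(3/2))) (m(J) = 2*(((1 + (J*√J)² + 3² + 2*(J*√J)*3)/(J*√J + 3))*2)/3 = 2*(((1 + (J^(3/2))² + 9 + 2*J^(3/2)*3)/(J^(3/2) + 3))*2)/3 = 2*(((1 + J³ + 9 + 6*J^(3/2))/(3 + J^(3/2)))*2)/3 = 2*(((10 + J³ + 6*J^(3/2))/(3 + J^(3/2)))*2)/3 = 2*(2*(10 + J³ + 6*J^(3/2))/(3 + J^(3/2)))/3 = 4*(10 + J³ + 6*J^(3/2))/(3*(3 + J^(3/2))))
48420/m(-203) + c/(-38508) = 48420/((4*(10 + (-203)³ + 6*(-203)^(3/2))/(3*(3 + (-203)^(3/2))))) - 29987/(-38508) = 48420/((4*(10 - 8365427 + 6*(-203*I*√203))/(3*(3 - 203*I*√203)))) - 29987*(-1/38508) = 48420/((4*(10 - 8365427 - 1218*I*√203)/(3*(3 - 203*I*√203)))) + 29987/38508 = 48420/((4*(-8365417 - 1218*I*√203)/(3*(3 - 203*I*√203)))) + 29987/38508 = 48420*(3*(3 - 203*I*√203)/(4*(-8365417 - 1218*I*√203))) + 29987/38508 = 36315*(3 - 203*I*√203)/(-8365417 - 1218*I*√203) + 29987/38508 = 29987/38508 + 36315*(3 - 203*I*√203)/(-8365417 - 1218*I*√203)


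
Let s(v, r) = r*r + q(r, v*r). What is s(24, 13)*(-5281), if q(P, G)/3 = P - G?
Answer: 3844568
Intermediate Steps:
q(P, G) = -3*G + 3*P (q(P, G) = 3*(P - G) = -3*G + 3*P)
s(v, r) = r² + 3*r - 3*r*v (s(v, r) = r*r + (-3*v*r + 3*r) = r² + (-3*r*v + 3*r) = r² + (3*r - 3*r*v) = r² + 3*r - 3*r*v)
s(24, 13)*(-5281) = (13*(3 + 13 - 3*24))*(-5281) = (13*(3 + 13 - 72))*(-5281) = (13*(-56))*(-5281) = -728*(-5281) = 3844568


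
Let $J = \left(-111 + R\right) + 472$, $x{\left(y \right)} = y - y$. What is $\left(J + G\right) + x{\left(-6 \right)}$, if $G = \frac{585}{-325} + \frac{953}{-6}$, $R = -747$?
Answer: $- \frac{16399}{30} \approx -546.63$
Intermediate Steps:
$x{\left(y \right)} = 0$
$G = - \frac{4819}{30}$ ($G = 585 \left(- \frac{1}{325}\right) + 953 \left(- \frac{1}{6}\right) = - \frac{9}{5} - \frac{953}{6} = - \frac{4819}{30} \approx -160.63$)
$J = -386$ ($J = \left(-111 - 747\right) + 472 = -858 + 472 = -386$)
$\left(J + G\right) + x{\left(-6 \right)} = \left(-386 - \frac{4819}{30}\right) + 0 = - \frac{16399}{30} + 0 = - \frac{16399}{30}$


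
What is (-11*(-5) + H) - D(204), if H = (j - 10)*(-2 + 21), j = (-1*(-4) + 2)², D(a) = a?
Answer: 345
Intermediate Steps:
j = 36 (j = (4 + 2)² = 6² = 36)
H = 494 (H = (36 - 10)*(-2 + 21) = 26*19 = 494)
(-11*(-5) + H) - D(204) = (-11*(-5) + 494) - 1*204 = (55 + 494) - 204 = 549 - 204 = 345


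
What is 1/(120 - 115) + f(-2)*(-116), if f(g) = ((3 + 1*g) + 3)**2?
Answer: -9279/5 ≈ -1855.8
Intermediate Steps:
f(g) = (6 + g)**2 (f(g) = ((3 + g) + 3)**2 = (6 + g)**2)
1/(120 - 115) + f(-2)*(-116) = 1/(120 - 115) + (6 - 2)**2*(-116) = 1/5 + 4**2*(-116) = 1/5 + 16*(-116) = 1/5 - 1856 = -9279/5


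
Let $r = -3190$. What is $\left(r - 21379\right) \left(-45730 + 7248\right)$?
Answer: $945464258$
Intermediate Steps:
$\left(r - 21379\right) \left(-45730 + 7248\right) = \left(-3190 - 21379\right) \left(-45730 + 7248\right) = \left(-24569\right) \left(-38482\right) = 945464258$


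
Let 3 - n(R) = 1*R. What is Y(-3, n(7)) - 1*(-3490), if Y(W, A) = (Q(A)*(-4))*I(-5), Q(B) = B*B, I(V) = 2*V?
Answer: 4130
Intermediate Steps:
n(R) = 3 - R
Q(B) = B²
Y(W, A) = 40*A² (Y(W, A) = (A²*(-4))*(2*(-5)) = -4*A²*(-10) = 40*A²)
Y(-3, n(7)) - 1*(-3490) = 40*(3 - 1*7)² - 1*(-3490) = 40*(3 - 7)² + 3490 = 40*(-4)² + 3490 = 40*16 + 3490 = 640 + 3490 = 4130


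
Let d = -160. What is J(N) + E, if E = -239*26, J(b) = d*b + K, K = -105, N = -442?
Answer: 64401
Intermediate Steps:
J(b) = -105 - 160*b (J(b) = -160*b - 105 = -105 - 160*b)
E = -6214
J(N) + E = (-105 - 160*(-442)) - 6214 = (-105 + 70720) - 6214 = 70615 - 6214 = 64401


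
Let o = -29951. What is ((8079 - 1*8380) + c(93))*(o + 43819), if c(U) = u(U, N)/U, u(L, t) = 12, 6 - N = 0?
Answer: -129346836/31 ≈ -4.1725e+6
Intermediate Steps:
N = 6 (N = 6 - 1*0 = 6 + 0 = 6)
c(U) = 12/U
((8079 - 1*8380) + c(93))*(o + 43819) = ((8079 - 1*8380) + 12/93)*(-29951 + 43819) = ((8079 - 8380) + 12*(1/93))*13868 = (-301 + 4/31)*13868 = -9327/31*13868 = -129346836/31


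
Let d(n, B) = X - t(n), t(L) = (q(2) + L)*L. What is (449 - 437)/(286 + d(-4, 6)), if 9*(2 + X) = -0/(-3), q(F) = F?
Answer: 1/23 ≈ 0.043478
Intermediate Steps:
t(L) = L*(2 + L) (t(L) = (2 + L)*L = L*(2 + L))
X = -2 (X = -2 + (-0/(-3))/9 = -2 + (-0*(-1)/3)/9 = -2 + (-3*0)/9 = -2 + (⅑)*0 = -2 + 0 = -2)
d(n, B) = -2 - n*(2 + n)
(449 - 437)/(286 + d(-4, 6)) = (449 - 437)/(286 + (-2 - 1*(-4)*(2 - 4))) = 12/(286 + (-2 - 1*(-4)*(-2))) = 12/(286 + (-2 - 8)) = 12/(286 - 10) = 12/276 = 12*(1/276) = 1/23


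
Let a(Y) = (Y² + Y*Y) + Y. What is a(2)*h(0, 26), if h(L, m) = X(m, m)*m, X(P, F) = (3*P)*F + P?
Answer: 534040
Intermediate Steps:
X(P, F) = P + 3*F*P (X(P, F) = 3*F*P + P = P + 3*F*P)
h(L, m) = m²*(1 + 3*m) (h(L, m) = (m*(1 + 3*m))*m = m²*(1 + 3*m))
a(Y) = Y + 2*Y² (a(Y) = (Y² + Y²) + Y = 2*Y² + Y = Y + 2*Y²)
a(2)*h(0, 26) = (2*(1 + 2*2))*(26²*(1 + 3*26)) = (2*(1 + 4))*(676*(1 + 78)) = (2*5)*(676*79) = 10*53404 = 534040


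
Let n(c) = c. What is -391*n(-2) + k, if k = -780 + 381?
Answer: 383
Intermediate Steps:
k = -399
-391*n(-2) + k = -391*(-2) - 399 = 782 - 399 = 383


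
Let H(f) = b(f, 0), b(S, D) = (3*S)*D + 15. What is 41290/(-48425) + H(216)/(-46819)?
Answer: -386776577/453442015 ≈ -0.85298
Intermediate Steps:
b(S, D) = 15 + 3*D*S (b(S, D) = 3*D*S + 15 = 15 + 3*D*S)
H(f) = 15 (H(f) = 15 + 3*0*f = 15 + 0 = 15)
41290/(-48425) + H(216)/(-46819) = 41290/(-48425) + 15/(-46819) = 41290*(-1/48425) + 15*(-1/46819) = -8258/9685 - 15/46819 = -386776577/453442015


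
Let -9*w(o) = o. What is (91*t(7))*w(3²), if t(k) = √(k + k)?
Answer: -91*√14 ≈ -340.49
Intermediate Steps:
w(o) = -o/9
t(k) = √2*√k (t(k) = √(2*k) = √2*√k)
(91*t(7))*w(3²) = (91*(√2*√7))*(-⅑*3²) = (91*√14)*(-⅑*9) = (91*√14)*(-1) = -91*√14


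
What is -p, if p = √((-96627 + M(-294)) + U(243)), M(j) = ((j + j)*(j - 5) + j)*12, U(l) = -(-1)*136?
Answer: -5*√80389 ≈ -1417.6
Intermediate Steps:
U(l) = 136 (U(l) = -1*(-136) = 136)
M(j) = 12*j + 24*j*(-5 + j) (M(j) = ((2*j)*(-5 + j) + j)*12 = (2*j*(-5 + j) + j)*12 = (j + 2*j*(-5 + j))*12 = 12*j + 24*j*(-5 + j))
p = 5*√80389 (p = √((-96627 + 12*(-294)*(-9 + 2*(-294))) + 136) = √((-96627 + 12*(-294)*(-9 - 588)) + 136) = √((-96627 + 12*(-294)*(-597)) + 136) = √((-96627 + 2106216) + 136) = √(2009589 + 136) = √2009725 = 5*√80389 ≈ 1417.6)
-p = -5*√80389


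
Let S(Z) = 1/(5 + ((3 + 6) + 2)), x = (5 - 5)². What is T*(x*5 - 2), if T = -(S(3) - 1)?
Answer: -15/8 ≈ -1.8750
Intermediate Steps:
x = 0 (x = 0² = 0)
S(Z) = 1/16 (S(Z) = 1/(5 + (9 + 2)) = 1/(5 + 11) = 1/16)
T = 15/16 (T = -(1/16 - 1) = -1*(-15/16) = 15/16 ≈ 0.93750)
T*(x*5 - 2) = 15*(0*5 - 2)/16 = 15*(0 - 2)/16 = (15/16)*(-2) = -15/8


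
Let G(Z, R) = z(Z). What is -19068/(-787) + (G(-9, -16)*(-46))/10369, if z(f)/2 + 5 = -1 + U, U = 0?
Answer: 198150516/8160403 ≈ 24.282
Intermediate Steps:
z(f) = -12 (z(f) = -10 + 2*(-1 + 0) = -10 + 2*(-1) = -10 - 2 = -12)
G(Z, R) = -12
-19068/(-787) + (G(-9, -16)*(-46))/10369 = -19068/(-787) - 12*(-46)/10369 = -19068*(-1/787) + 552*(1/10369) = 19068/787 + 552/10369 = 198150516/8160403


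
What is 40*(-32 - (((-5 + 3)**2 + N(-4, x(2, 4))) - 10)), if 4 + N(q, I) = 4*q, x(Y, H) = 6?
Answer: -240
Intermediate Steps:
N(q, I) = -4 + 4*q
40*(-32 - (((-5 + 3)**2 + N(-4, x(2, 4))) - 10)) = 40*(-32 - (((-5 + 3)**2 + (-4 + 4*(-4))) - 10)) = 40*(-32 - (((-2)**2 + (-4 - 16)) - 10)) = 40*(-32 - ((4 - 20) - 10)) = 40*(-32 - (-16 - 10)) = 40*(-32 - 1*(-26)) = 40*(-32 + 26) = 40*(-6) = -240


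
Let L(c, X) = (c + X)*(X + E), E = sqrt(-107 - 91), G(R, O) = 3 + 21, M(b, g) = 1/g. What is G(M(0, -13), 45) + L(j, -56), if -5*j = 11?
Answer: 16416/5 - 873*I*sqrt(22)/5 ≈ 3283.2 - 818.95*I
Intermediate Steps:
j = -11/5 (j = -1/5*11 = -11/5 ≈ -2.2000)
G(R, O) = 24
E = 3*I*sqrt(22) (E = sqrt(-198) = 3*I*sqrt(22) ≈ 14.071*I)
L(c, X) = (X + c)*(X + 3*I*sqrt(22)) (L(c, X) = (c + X)*(X + 3*I*sqrt(22)) = (X + c)*(X + 3*I*sqrt(22)))
G(M(0, -13), 45) + L(j, -56) = 24 + ((-56)**2 - 56*(-11/5) + 3*I*(-56)*sqrt(22) + 3*I*(-11/5)*sqrt(22)) = 24 + (3136 + 616/5 - 168*I*sqrt(22) - 33*I*sqrt(22)/5) = 24 + (16296/5 - 873*I*sqrt(22)/5) = 16416/5 - 873*I*sqrt(22)/5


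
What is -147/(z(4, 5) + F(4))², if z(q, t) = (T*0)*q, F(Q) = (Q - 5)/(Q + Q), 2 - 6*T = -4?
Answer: -9408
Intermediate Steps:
T = 1 (T = ⅓ - ⅙*(-4) = ⅓ + ⅔ = 1)
F(Q) = (-5 + Q)/(2*Q) (F(Q) = (-5 + Q)/((2*Q)) = (-5 + Q)*(1/(2*Q)) = (-5 + Q)/(2*Q))
z(q, t) = 0 (z(q, t) = (1*0)*q = 0*q = 0)
-147/(z(4, 5) + F(4))² = -147/(0 + (½)*(-5 + 4)/4)² = -147/(0 + (½)*(¼)*(-1))² = -147/(0 - ⅛)² = -147*(1/(-⅛))² = -147*(-8)² = -147*64 = -9408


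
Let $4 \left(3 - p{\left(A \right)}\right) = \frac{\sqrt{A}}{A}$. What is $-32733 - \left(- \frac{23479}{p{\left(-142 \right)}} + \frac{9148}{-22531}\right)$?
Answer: $\frac{- 737498075 \sqrt{142} + 956221681568 i}{22531 \left(\sqrt{142} - 1704 i\right)} \approx -24907.0 - 54.728 i$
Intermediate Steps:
$p{\left(A \right)} = 3 - \frac{1}{4 \sqrt{A}}$ ($p{\left(A \right)} = 3 - \frac{\frac{1}{A} \sqrt{A}}{4} = 3 - \frac{1}{4 \sqrt{A}}$)
$-32733 - \left(- \frac{23479}{p{\left(-142 \right)}} + \frac{9148}{-22531}\right) = -32733 - \left(- \frac{23479}{3 - \frac{1}{4 i \sqrt{142}}} + \frac{9148}{-22531}\right) = -32733 - \left(- \frac{23479}{3 - \frac{\left(- \frac{1}{142}\right) i \sqrt{142}}{4}} + 9148 \left(- \frac{1}{22531}\right)\right) = -32733 - \left(- \frac{23479}{3 + \frac{i \sqrt{142}}{568}} - \frac{9148}{22531}\right) = -32733 - \left(- \frac{9148}{22531} - \frac{23479}{3 + \frac{i \sqrt{142}}{568}}\right) = -32733 + \left(\frac{9148}{22531} + \frac{23479}{3 + \frac{i \sqrt{142}}{568}}\right) = - \frac{737498075}{22531} + \frac{23479}{3 + \frac{i \sqrt{142}}{568}}$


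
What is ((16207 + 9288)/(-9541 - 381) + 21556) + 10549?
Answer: 318520315/9922 ≈ 32102.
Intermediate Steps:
((16207 + 9288)/(-9541 - 381) + 21556) + 10549 = (25495/(-9922) + 21556) + 10549 = (25495*(-1/9922) + 21556) + 10549 = (-25495/9922 + 21556) + 10549 = 213853137/9922 + 10549 = 318520315/9922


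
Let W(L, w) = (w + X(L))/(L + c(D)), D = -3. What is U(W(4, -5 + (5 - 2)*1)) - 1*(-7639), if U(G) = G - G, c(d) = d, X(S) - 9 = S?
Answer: 7639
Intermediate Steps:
X(S) = 9 + S
W(L, w) = (9 + L + w)/(-3 + L) (W(L, w) = (w + (9 + L))/(L - 3) = (9 + L + w)/(-3 + L))
U(G) = 0
U(W(4, -5 + (5 - 2)*1)) - 1*(-7639) = 0 - 1*(-7639) = 0 + 7639 = 7639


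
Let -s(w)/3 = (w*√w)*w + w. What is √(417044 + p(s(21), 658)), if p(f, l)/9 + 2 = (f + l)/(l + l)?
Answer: √(3684877691 - 79947*√21)/94 ≈ 645.75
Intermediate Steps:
s(w) = -3*w - 3*w^(5/2) (s(w) = -3*((w*√w)*w + w) = -3*(w^(3/2)*w + w) = -3*(w^(5/2) + w) = -3*(w + w^(5/2)) = -3*w - 3*w^(5/2))
p(f, l) = -18 + 9*(f + l)/(2*l) (p(f, l) = -18 + 9*((f + l)/(l + l)) = -18 + 9*((f + l)/((2*l))) = -18 + 9*((f + l)*(1/(2*l))) = -18 + 9*((f + l)/(2*l)) = -18 + 9*(f + l)/(2*l))
√(417044 + p(s(21), 658)) = √(417044 + (9/2)*((-3*21 - 1323*√21) - 3*658)/658) = √(417044 + (9/2)*(1/658)*((-63 - 1323*√21) - 1974)) = √(417044 + (9/2)*(1/658)*(-2037 - 1323*√21)) = √(417044 + (-2619/188 - 1701*√21/188)) = √(78401653/188 - 1701*√21/188)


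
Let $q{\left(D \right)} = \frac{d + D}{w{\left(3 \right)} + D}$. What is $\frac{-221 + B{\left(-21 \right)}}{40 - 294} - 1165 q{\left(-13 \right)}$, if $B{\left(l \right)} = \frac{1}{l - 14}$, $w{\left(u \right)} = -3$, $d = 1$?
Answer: $- \frac{15519803}{17780} \approx -872.88$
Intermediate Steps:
$B{\left(l \right)} = \frac{1}{-14 + l}$
$q{\left(D \right)} = \frac{1 + D}{-3 + D}$
$\frac{-221 + B{\left(-21 \right)}}{40 - 294} - 1165 q{\left(-13 \right)} = \frac{-221 + \frac{1}{-14 - 21}}{40 - 294} - 1165 \frac{1 - 13}{-3 - 13} = \frac{-221 + \frac{1}{-35}}{-254} - 1165 \frac{1}{-16} \left(-12\right) = \left(-221 - \frac{1}{35}\right) \left(- \frac{1}{254}\right) - 1165 \left(\left(- \frac{1}{16}\right) \left(-12\right)\right) = \left(- \frac{7736}{35}\right) \left(- \frac{1}{254}\right) - \frac{3495}{4} = \frac{3868}{4445} - \frac{3495}{4} = - \frac{15519803}{17780}$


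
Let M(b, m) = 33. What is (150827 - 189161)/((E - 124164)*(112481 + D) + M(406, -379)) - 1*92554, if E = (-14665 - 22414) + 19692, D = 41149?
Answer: -670907906286468/7248826699 ≈ -92554.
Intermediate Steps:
E = -17387 (E = -37079 + 19692 = -17387)
(150827 - 189161)/((E - 124164)*(112481 + D) + M(406, -379)) - 1*92554 = (150827 - 189161)/((-17387 - 124164)*(112481 + 41149) + 33) - 1*92554 = -38334/(-141551*153630 + 33) - 92554 = -38334/(-21746480130 + 33) - 92554 = -38334/(-21746480097) - 92554 = -38334*(-1/21746480097) - 92554 = 12778/7248826699 - 92554 = -670907906286468/7248826699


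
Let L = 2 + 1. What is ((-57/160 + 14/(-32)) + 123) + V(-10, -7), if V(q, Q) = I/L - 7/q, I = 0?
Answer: 3933/32 ≈ 122.91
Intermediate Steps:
L = 3
V(q, Q) = -7/q (V(q, Q) = 0/3 - 7/q = 0*(1/3) - 7/q = 0 - 7/q = -7/q)
((-57/160 + 14/(-32)) + 123) + V(-10, -7) = ((-57/160 + 14/(-32)) + 123) - 7/(-10) = ((-57*1/160 + 14*(-1/32)) + 123) - 7*(-1/10) = ((-57/160 - 7/16) + 123) + 7/10 = (-127/160 + 123) + 7/10 = 19553/160 + 7/10 = 3933/32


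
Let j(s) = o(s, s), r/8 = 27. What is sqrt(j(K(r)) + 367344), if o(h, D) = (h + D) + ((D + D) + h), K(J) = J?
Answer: 6*sqrt(10234) ≈ 606.98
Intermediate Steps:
r = 216 (r = 8*27 = 216)
o(h, D) = 2*h + 3*D (o(h, D) = (D + h) + (2*D + h) = (D + h) + (h + 2*D) = 2*h + 3*D)
j(s) = 5*s (j(s) = 2*s + 3*s = 5*s)
sqrt(j(K(r)) + 367344) = sqrt(5*216 + 367344) = sqrt(1080 + 367344) = sqrt(368424) = 6*sqrt(10234)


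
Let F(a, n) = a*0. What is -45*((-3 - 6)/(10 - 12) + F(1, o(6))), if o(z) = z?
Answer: -405/2 ≈ -202.50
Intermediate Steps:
F(a, n) = 0
-45*((-3 - 6)/(10 - 12) + F(1, o(6))) = -45*((-3 - 6)/(10 - 12) + 0) = -45*(-9/(-2) + 0) = -45*(-9*(-½) + 0) = -45*(9/2 + 0) = -45*9/2 = -405/2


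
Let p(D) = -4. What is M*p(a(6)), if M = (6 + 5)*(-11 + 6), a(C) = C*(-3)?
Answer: 220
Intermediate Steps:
a(C) = -3*C
M = -55 (M = 11*(-5) = -55)
M*p(a(6)) = -55*(-4) = 220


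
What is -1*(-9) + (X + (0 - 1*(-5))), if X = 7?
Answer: 21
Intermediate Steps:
-1*(-9) + (X + (0 - 1*(-5))) = -1*(-9) + (7 + (0 - 1*(-5))) = 9 + (7 + (0 + 5)) = 9 + (7 + 5) = 9 + 12 = 21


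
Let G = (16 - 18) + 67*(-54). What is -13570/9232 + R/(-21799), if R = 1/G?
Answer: -133855123421/91064886520 ≈ -1.4699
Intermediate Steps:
G = -3620 (G = -2 - 3618 = -3620)
R = -1/3620 (R = 1/(-3620) = -1/3620 ≈ -0.00027624)
-13570/9232 + R/(-21799) = -13570/9232 - 1/3620/(-21799) = -13570*1/9232 - 1/3620*(-1/21799) = -6785/4616 + 1/78912380 = -133855123421/91064886520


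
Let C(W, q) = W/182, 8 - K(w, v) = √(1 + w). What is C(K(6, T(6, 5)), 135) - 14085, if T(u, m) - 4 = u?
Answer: -1281731/91 - √7/182 ≈ -14085.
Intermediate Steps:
T(u, m) = 4 + u
K(w, v) = 8 - √(1 + w)
C(W, q) = W/182 (C(W, q) = W*(1/182) = W/182)
C(K(6, T(6, 5)), 135) - 14085 = (8 - √(1 + 6))/182 - 14085 = (8 - √7)/182 - 14085 = (4/91 - √7/182) - 14085 = -1281731/91 - √7/182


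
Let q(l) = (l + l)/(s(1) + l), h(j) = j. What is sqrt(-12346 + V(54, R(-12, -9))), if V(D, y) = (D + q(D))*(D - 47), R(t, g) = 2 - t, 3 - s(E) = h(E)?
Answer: I*sqrt(47818)/2 ≈ 109.34*I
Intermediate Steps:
s(E) = 3 - E
q(l) = 2*l/(2 + l) (q(l) = (l + l)/((3 - 1*1) + l) = (2*l)/((3 - 1) + l) = (2*l)/(2 + l) = 2*l/(2 + l))
V(D, y) = (-47 + D)*(D + 2*D/(2 + D)) (V(D, y) = (D + 2*D/(2 + D))*(D - 47) = (D + 2*D/(2 + D))*(-47 + D) = (-47 + D)*(D + 2*D/(2 + D)))
sqrt(-12346 + V(54, R(-12, -9))) = sqrt(-12346 + 54*(-188 + 54**2 - 43*54)/(2 + 54)) = sqrt(-12346 + 54*(-188 + 2916 - 2322)/56) = sqrt(-12346 + 54*(1/56)*406) = sqrt(-12346 + 783/2) = sqrt(-23909/2) = I*sqrt(47818)/2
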